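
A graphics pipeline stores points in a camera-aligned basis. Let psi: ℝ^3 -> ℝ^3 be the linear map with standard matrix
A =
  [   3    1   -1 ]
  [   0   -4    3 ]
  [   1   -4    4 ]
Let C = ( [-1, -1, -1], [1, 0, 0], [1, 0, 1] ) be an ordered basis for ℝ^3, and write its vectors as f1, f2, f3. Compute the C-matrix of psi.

[[-1, 0, -3], [-2, 2, -3], [-2, 1, 2]]

With P the matrix whose columns are f1, ..., f3, [psi]_C = P^(-1) A P.
Column by column: psi(f1) = A f1 = [-3, 1, -1]; its C-coordinates [-1, -2, -2] give column 1.
Continuing for each basis vector yields [psi]_C = [[-1, 0, -3], [-2, 2, -3], [-2, 1, 2]].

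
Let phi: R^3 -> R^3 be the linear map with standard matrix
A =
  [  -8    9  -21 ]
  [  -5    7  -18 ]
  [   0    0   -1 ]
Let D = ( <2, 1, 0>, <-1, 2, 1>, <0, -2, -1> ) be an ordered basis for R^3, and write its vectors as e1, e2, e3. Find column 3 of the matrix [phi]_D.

Compute phi(e3) = A e3 = <3, 4, 1> in standard coordinates.
Then write this in D-coordinates: solve for y in y_1 e1 + ... + y_3 e3 = <3, 4, 1>.
This gives y = <2, 1, 0>, which is column 3 of [phi]_D.

<2, 1, 0>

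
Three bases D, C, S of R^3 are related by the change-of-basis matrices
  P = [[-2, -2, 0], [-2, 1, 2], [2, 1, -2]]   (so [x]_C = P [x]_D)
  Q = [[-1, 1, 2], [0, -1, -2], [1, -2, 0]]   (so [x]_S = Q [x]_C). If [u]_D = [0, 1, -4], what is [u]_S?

Apply P to get C-coordinates [-2, -7, 9], then Q to get S-coordinates.
The result is [u]_S = [13, -11, 12].

[13, -11, 12]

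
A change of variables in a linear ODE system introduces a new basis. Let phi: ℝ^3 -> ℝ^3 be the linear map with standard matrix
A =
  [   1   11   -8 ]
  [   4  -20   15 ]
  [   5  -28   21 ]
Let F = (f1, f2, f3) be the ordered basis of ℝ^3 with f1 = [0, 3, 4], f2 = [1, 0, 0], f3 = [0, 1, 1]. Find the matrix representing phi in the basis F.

[[0, 1, -2], [1, 1, 3], [0, 1, 1]]

The j-th column of [phi]_F is [phi(fj)]_F.
phi(f1) = A f1 = [1, 0, 0] = 0·f1 + f2 + 0·f3, so column 1 is [0, 1, 0].
Repeating for f2, f3 and assembling the columns gives [[0, 1, -2], [1, 1, 3], [0, 1, 1]].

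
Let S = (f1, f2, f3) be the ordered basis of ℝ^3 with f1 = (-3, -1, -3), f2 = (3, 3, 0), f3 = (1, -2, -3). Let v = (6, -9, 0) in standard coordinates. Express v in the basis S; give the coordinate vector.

(-3, -2, 3)

We seek scalars with c_1 f1 + ... + c_3 f3 = v; equivalently solve M c = v where the columns of M are f1, ..., f3.
Row-reducing the augmented matrix [M | v] gives c = (-3, -2, 3).
Check: -3f1 - 2f2 + 3f3 = (6, -9, 0).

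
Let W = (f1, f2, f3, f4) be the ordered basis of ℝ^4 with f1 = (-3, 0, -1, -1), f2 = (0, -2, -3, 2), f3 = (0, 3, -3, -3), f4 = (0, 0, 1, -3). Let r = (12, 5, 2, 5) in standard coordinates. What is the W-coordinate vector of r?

We seek scalars with c_1 f1 + ... + c_4 f4 = r; equivalently solve M c = r where the columns of M are f1, ..., f4.
Gaussian elimination on [M | r] yields c = (-4, -1, 1, -2).
Check: -4f1 - f2 + f3 - 2f4 = (12, 5, 2, 5).

(-4, -1, 1, -2)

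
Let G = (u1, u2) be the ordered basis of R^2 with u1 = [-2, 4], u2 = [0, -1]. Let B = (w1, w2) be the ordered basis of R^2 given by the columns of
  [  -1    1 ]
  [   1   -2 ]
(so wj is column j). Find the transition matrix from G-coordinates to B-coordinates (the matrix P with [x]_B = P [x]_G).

Column j of P is [uj]_B, since P maps G-coordinates to B-coordinates.
Expressing u1 in B: u1 = 0·w1 - 2w2, so column 1 of P is [0, -2].
Doing the same for each uj gives P = [[0, 1], [-2, 1]].

[[0, 1], [-2, 1]]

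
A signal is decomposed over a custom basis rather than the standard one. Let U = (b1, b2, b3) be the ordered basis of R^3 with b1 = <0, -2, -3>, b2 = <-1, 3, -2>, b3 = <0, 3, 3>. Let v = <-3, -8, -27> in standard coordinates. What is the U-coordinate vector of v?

[v]_U is the unique c with M c = v, where M has columns b1, ..., b3.
Solving this 3x3 system gives c = (4, 3, -3).
Check: 4b1 + 3b2 - 3b3 = <-3, -8, -27>.

<4, 3, -3>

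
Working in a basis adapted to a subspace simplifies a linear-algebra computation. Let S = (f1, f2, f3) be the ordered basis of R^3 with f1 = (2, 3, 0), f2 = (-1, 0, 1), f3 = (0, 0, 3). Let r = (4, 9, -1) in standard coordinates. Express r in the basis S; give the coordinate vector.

(3, 2, -1)

We seek scalars with c_1 f1 + ... + c_3 f3 = r; equivalently solve M c = r where the columns of M are f1, ..., f3.
Gaussian elimination on [M | r] yields c = (3, 2, -1).
Check: 3f1 + 2f2 - f3 = (4, 9, -1).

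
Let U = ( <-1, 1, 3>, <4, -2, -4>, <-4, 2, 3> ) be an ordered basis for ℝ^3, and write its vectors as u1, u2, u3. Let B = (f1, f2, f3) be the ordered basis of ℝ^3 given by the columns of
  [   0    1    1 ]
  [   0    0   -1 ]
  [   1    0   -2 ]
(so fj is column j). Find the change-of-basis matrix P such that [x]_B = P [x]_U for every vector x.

Take x = uj: its U-coordinates are the j-th standard unit vector, so P e_j — column j of P — equals [uj]_B.
u1 = f1 + 0·f2 - f3, giving column 1 = <1, 0, -1>; repeating for each j gives P = [[1, 0, -1], [0, 2, -2], [-1, 2, -2]].

[[1, 0, -1], [0, 2, -2], [-1, 2, -2]]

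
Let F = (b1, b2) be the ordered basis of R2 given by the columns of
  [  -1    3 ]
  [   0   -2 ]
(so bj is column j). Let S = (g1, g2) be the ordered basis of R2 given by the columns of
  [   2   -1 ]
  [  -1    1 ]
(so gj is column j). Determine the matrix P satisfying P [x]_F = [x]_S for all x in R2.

[[-1, 1], [-1, -1]]

Let M have columns bj and N have columns gj. Then for every x, N [x]_S = x = M [x]_F, so P = N^(-1) M.
Since det N = 1, N^(-1) has integer entries; multiplying gives P = [[-1, 1], [-1, -1]].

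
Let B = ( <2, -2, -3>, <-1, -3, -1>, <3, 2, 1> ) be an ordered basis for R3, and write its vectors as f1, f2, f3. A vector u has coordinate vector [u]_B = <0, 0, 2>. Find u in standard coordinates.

By definition u = 0·f1 + 0·f2 + 2f3.
Summing componentwise gives <6, 4, 2>.

<6, 4, 2>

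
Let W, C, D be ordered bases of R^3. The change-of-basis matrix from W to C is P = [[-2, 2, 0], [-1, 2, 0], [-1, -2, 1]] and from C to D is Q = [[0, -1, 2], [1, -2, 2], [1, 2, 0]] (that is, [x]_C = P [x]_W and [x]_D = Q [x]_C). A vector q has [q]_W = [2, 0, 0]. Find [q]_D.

Composing the changes, [q]_D = Q P [q]_W.
Q P = [[-1, -6, 2], [-2, -6, 2], [-4, 6, 0]]; applying this to [2, 0, 0] gives [-2, -4, -8].

[-2, -4, -8]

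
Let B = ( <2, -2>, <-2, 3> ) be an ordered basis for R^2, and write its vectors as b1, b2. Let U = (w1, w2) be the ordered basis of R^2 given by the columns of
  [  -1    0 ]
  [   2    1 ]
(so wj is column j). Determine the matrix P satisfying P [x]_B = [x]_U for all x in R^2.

Let M have columns bj and N have columns wj. Then for every x, N [x]_U = x = M [x]_B, so P = N^(-1) M.
Since det N = -1, N^(-1) has integer entries; multiplying gives P = [[-2, 2], [2, -1]].

[[-2, 2], [2, -1]]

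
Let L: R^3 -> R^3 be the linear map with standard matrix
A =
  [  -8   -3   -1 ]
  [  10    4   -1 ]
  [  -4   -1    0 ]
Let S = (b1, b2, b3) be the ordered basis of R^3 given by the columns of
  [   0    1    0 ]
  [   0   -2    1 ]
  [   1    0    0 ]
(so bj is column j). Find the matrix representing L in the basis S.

[[0, -2, -1], [-1, -2, -3], [-3, -2, -2]]

With P the matrix whose columns are b1, ..., b3, [L]_S = P^(-1) A P.
Column by column: L(b1) = A b1 = (-1, -1, 0); its S-coordinates (0, -1, -3) give column 1.
Continuing for each basis vector yields [L]_S = [[0, -2, -1], [-1, -2, -3], [-3, -2, -2]].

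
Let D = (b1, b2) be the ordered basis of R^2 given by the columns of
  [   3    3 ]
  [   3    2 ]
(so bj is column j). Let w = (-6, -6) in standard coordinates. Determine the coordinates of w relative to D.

(-2, 0)

We seek scalars with c_1 b1 + c_2 b2 = w; equivalently solve M c = w where the columns of M are b1, b2.
System: 3c_1 + 3c_2 = -6, 3c_1 + 2c_2 = -6; solving gives c_1 = -2, c_2 = 0.
Check: -2b1 + 0·b2 = (-6, -6).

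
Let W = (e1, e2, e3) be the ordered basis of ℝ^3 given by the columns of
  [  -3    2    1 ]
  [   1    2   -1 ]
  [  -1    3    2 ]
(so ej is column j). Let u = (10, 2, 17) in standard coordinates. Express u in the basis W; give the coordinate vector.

(0, 3, 4)

Write u = c_1 e1 + ... + c_3 e3 and solve for the c_i.
Row-reducing the augmented matrix [M | u] gives c = (0, 3, 4).
Check: 0·e1 + 3e2 + 4e3 = (10, 2, 17).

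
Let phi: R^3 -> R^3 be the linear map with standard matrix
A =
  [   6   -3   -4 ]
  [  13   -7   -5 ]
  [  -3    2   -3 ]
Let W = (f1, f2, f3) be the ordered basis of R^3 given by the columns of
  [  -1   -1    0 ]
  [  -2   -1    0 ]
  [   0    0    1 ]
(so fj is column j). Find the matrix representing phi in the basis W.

[[-1, 3, 1], [1, 0, 3], [-1, 1, -3]]

With P the matrix whose columns are f1, ..., f3, [phi]_W = P^(-1) A P.
Column by column: phi(f1) = A f1 = (0, 1, -1); its W-coordinates (-1, 1, -1) give column 1.
Continuing for each basis vector yields [phi]_W = [[-1, 3, 1], [1, 0, 3], [-1, 1, -3]].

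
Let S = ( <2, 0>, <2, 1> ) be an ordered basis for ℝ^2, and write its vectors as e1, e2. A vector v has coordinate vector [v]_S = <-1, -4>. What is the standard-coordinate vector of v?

The coordinates say v = -e1 - 4e2; adding the scaled basis vectors gives <-10, -4>.

<-10, -4>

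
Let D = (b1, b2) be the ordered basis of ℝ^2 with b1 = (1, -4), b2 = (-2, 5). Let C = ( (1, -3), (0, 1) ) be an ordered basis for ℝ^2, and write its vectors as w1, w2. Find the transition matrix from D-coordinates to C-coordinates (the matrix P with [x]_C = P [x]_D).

[[1, -2], [-1, -1]]

Take x = bj: its D-coordinates are the j-th standard unit vector, so P e_j — column j of P — equals [bj]_C.
b1 = w1 - w2, giving column 1 = (1, -1); repeating for each j gives P = [[1, -2], [-1, -1]].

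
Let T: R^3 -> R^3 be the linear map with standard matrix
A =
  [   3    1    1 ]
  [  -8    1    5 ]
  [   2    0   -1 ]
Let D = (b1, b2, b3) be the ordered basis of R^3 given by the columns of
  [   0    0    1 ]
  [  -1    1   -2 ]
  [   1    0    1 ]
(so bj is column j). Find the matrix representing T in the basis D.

[[-1, -1, -1], [3, 2, -2], [0, 1, 2]]

With P the matrix whose columns are b1, ..., b3, [T]_D = P^(-1) A P.
Column by column: T(b1) = A b1 = <0, 4, -1>; its D-coordinates <-1, 3, 0> give column 1.
Continuing for each basis vector yields [T]_D = [[-1, -1, -1], [3, 2, -2], [0, 1, 2]].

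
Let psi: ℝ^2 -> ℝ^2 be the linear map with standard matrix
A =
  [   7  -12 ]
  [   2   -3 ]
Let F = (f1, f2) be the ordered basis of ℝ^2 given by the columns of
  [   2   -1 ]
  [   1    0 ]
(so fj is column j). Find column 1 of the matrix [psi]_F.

[1, 0]

Compute psi(f1) = A f1 = [2, 1] in standard coordinates.
Then write this in F-coordinates: solve for y in y_1 f1 + y_2 f2 = [2, 1].
This gives y = [1, 0], which is column 1 of [psi]_F.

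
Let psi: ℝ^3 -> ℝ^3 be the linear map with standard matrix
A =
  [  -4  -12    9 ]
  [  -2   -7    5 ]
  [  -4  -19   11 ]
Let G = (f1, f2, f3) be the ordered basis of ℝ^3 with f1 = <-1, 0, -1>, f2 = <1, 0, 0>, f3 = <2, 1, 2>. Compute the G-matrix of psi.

[[1, 0, 3], [2, 0, 3], [-3, -2, -1]]

The j-th column of [psi]_G is [psi(fj)]_G.
psi(f1) = A f1 = <-5, -3, -7> = f1 + 2f2 - 3f3, so column 1 is <1, 2, -3>.
Repeating for f2, f3 and assembling the columns gives [[1, 0, 3], [2, 0, 3], [-3, -2, -1]].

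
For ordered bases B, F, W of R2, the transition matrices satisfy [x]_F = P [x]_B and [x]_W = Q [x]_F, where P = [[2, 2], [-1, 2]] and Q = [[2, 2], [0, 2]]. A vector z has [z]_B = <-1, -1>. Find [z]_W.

<-10, -2>

Apply P to get F-coordinates <-4, -1>, then Q to get W-coordinates.
The result is [z]_W = <-10, -2>.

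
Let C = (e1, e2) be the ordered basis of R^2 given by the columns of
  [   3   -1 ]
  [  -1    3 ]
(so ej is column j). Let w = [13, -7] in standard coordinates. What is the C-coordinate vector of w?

[w]_C is the unique c with M c = w, where M has columns e1, e2.
System: 3c_1 - c_2 = 13, -c_1 + 3c_2 = -7; solving gives c_1 = 4, c_2 = -1.
Check: 4e1 - e2 = [13, -7].

[4, -1]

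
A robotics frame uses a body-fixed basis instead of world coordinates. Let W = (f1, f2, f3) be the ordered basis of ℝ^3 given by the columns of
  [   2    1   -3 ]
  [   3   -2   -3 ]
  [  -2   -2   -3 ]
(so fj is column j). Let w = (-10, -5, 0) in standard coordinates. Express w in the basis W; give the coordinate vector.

Write w = c_1 f1 + ... + c_3 f3 and solve for the c_i.
Gaussian elimination on [M | w] yields c = (-1, -2, 2).
Check: -f1 - 2f2 + 2f3 = (-10, -5, 0).

(-1, -2, 2)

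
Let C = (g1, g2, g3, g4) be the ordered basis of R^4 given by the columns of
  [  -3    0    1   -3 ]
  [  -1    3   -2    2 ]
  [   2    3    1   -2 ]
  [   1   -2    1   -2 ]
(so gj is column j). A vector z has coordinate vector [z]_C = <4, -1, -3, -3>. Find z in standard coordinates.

<-6, -7, 8, 9>

z = M [z]_C, where M has columns g1, ..., g4.
Carrying out the matrix-vector product, z = <-6, -7, 8, 9>.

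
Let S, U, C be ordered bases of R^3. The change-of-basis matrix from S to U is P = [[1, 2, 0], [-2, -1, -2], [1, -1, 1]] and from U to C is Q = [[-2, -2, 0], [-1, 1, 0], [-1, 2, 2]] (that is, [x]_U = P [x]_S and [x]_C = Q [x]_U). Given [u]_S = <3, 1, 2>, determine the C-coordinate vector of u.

<12, -16, -19>

Apply P to get U-coordinates <5, -11, 4>, then Q to get C-coordinates.
The result is [u]_C = <12, -16, -19>.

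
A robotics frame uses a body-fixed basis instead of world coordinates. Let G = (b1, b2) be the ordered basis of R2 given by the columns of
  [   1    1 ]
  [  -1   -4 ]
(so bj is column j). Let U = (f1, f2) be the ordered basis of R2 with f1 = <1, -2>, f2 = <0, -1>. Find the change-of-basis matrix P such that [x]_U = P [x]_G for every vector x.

Let M have columns bj and N have columns fj. Then for every x, N [x]_U = x = M [x]_G, so P = N^(-1) M.
Since det N = -1, N^(-1) has integer entries; multiplying gives P = [[1, 1], [-1, 2]].

[[1, 1], [-1, 2]]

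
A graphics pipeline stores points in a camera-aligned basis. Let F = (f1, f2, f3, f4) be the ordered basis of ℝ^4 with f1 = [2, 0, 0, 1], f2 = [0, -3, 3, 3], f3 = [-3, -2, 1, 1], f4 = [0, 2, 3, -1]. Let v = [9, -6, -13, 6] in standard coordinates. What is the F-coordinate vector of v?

[v]_F is the unique c with M c = v, where M has columns f1, ..., f4.
Solving this 4x4 system gives c = (3, 0, -1, -4).
Check: 3f1 + 0·f2 - f3 - 4f4 = [9, -6, -13, 6].

[3, 0, -1, -4]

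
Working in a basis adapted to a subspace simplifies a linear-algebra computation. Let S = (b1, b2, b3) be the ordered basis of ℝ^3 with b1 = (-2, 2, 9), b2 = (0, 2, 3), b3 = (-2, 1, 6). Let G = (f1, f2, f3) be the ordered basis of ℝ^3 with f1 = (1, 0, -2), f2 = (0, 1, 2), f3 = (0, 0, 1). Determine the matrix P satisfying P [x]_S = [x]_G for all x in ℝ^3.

Take x = bj: its S-coordinates are the j-th standard unit vector, so P e_j — column j of P — equals [bj]_G.
b1 = -2f1 + 2f2 + f3, giving column 1 = (-2, 2, 1); repeating for each j gives P = [[-2, 0, -2], [2, 2, 1], [1, -1, 0]].

[[-2, 0, -2], [2, 2, 1], [1, -1, 0]]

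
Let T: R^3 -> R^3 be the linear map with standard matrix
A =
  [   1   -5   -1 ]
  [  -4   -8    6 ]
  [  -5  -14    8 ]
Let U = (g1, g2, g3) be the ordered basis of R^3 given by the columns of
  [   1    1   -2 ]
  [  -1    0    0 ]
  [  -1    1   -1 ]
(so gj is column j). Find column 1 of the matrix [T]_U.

[2, 1, -2]

Column 1 of [T]_U is the U-coordinate vector of T(g1).
In standard coordinates T(g1) = A g1 = [7, -2, 1].
Converting to U: [7, -2, 1] = 2g1 + g2 - 2g3, so the coordinate vector is [2, 1, -2].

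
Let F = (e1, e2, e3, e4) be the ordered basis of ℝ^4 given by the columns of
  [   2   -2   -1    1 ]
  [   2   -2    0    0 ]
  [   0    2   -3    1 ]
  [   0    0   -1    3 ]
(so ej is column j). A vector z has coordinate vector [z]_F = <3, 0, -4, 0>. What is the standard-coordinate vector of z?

z = M [z]_F, where M has columns e1, ..., e4.
Carrying out the matrix-vector product, z = <10, 6, 12, 4>.

<10, 6, 12, 4>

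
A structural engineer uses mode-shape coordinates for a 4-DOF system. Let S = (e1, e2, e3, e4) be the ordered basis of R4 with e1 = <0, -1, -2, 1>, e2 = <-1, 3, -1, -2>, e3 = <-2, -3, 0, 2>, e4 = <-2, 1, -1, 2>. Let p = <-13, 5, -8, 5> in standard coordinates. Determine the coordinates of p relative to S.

<1, 3, 2, 3>

Write p = c_1 e1 + ... + c_4 e4 and solve for the c_i.
Solving this 4x4 system gives c = (1, 3, 2, 3).
Check: e1 + 3e2 + 2e3 + 3e4 = <-13, 5, -8, 5>.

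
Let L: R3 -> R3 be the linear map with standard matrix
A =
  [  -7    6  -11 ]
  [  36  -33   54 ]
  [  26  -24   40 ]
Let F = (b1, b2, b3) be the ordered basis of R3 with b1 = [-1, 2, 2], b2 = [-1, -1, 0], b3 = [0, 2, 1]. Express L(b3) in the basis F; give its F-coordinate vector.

[-3, 2, -2]

Compute L(b3) = A b3 = [1, -12, -8] in standard coordinates.
Then write this in F-coordinates: solve for y in y_1 b1 + ... + y_3 b3 = [1, -12, -8].
This gives y = [-3, 2, -2], which is column 3 of [L]_F.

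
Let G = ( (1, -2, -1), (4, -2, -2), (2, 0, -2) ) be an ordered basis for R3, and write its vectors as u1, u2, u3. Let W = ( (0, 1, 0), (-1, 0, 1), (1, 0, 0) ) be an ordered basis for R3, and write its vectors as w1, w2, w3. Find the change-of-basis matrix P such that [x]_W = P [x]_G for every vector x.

Let M have columns uj and N have columns wj. Then for every x, N [x]_W = x = M [x]_G, so P = N^(-1) M.
Since det N = 1, N^(-1) has integer entries; multiplying gives P = [[-2, -2, 0], [-1, -2, -2], [0, 2, 0]].

[[-2, -2, 0], [-1, -2, -2], [0, 2, 0]]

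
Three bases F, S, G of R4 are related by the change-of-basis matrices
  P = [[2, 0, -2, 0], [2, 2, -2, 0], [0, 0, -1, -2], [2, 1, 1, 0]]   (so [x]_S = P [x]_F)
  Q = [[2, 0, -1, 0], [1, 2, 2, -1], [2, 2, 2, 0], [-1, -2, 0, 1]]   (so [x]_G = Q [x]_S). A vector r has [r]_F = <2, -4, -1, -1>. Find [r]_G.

<9, 9, 14, -3>

First [r]_S = P [r]_F = <6, -2, 3, -1>.
Then [r]_G = Q [r]_S = <9, 9, 14, -3>.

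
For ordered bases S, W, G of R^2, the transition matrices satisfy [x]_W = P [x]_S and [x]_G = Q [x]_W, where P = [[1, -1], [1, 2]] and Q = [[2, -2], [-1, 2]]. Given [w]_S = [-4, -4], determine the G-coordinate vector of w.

[24, -24]

Composing the changes, [w]_G = Q P [w]_S.
Q P = [[0, -6], [1, 5]]; applying this to [-4, -4] gives [24, -24].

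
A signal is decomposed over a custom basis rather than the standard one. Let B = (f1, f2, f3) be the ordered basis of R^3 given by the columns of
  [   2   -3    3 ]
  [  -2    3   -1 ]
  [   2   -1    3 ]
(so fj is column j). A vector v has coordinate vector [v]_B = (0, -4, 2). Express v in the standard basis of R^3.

(18, -14, 10)

The coordinates say v = 0·f1 - 4f2 + 2f3; adding the scaled basis vectors gives (18, -14, 10).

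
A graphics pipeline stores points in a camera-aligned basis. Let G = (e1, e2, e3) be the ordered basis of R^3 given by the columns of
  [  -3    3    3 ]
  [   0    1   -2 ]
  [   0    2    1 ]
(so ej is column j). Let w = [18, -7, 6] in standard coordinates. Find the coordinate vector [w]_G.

[w]_G is the unique c with M c = w, where M has columns e1, ..., e3.
Solving this 3x3 system gives c = (-1, 1, 4).
Check: -e1 + e2 + 4e3 = [18, -7, 6].

[-1, 1, 4]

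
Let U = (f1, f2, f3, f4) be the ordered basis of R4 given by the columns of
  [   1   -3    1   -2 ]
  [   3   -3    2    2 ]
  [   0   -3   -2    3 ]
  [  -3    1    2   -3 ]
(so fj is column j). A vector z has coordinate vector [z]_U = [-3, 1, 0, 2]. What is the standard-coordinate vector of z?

[-10, -8, 3, 4]

By definition z = -3f1 + f2 + 0·f3 + 2f4.
Summing componentwise gives [-10, -8, 3, 4].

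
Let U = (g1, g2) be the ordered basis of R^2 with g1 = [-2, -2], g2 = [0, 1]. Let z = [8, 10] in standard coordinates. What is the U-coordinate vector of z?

[-4, 2]

[z]_U is the unique c with M c = z, where M has columns g1, g2.
System: -2c_1 + 0c_2 = 8, -2c_1 + c_2 = 10; solving gives c_1 = -4, c_2 = 2.
Check: -4g1 + 2g2 = [8, 10].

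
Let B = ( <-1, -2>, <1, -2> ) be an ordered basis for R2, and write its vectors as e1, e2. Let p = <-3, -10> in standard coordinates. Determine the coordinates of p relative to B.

Write p = c_1 e1 + c_2 e2 and solve for the c_i.
System: -c_1 + c_2 = -3, -2c_1 - 2c_2 = -10; solving gives c_1 = 4, c_2 = 1.
Check: 4e1 + e2 = <-3, -10>.

<4, 1>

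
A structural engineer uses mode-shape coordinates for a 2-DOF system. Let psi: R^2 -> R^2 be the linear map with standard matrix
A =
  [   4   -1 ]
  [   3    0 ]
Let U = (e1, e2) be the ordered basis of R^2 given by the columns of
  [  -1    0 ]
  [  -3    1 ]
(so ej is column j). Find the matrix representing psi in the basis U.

Let P have columns e1, e2. Then [psi]_U = P^(-1) A P.
Here det P = -1, so P^(-1) is integer; computing A P first and then P^(-1)(A P) gives [[1, 1], [0, 3]].

[[1, 1], [0, 3]]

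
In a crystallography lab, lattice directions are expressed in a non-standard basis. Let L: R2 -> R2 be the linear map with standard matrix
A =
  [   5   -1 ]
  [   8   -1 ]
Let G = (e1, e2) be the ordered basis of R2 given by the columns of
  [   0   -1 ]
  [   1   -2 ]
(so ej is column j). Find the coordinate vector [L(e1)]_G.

(1, 1)

Compute L(e1) = A e1 = (-1, -1) in standard coordinates.
Then write this in G-coordinates: solve for y in y_1 e1 + y_2 e2 = (-1, -1).
This gives y = (1, 1), which is column 1 of [L]_G.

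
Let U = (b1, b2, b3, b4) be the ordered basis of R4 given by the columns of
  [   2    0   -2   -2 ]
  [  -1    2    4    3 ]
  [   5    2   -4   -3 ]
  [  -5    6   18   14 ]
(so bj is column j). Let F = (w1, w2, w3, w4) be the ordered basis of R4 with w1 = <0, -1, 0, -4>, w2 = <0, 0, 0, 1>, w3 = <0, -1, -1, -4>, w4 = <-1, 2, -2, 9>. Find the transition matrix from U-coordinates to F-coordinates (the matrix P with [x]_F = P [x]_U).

[[-2, 0, 0, 2], [1, -2, 0, 0], [-1, -2, 0, -1], [-2, 0, 2, 2]]

Let M have columns bj and N have columns wj. Then for every x, N [x]_F = x = M [x]_U, so P = N^(-1) M.
Since det N = -1, N^(-1) has integer entries; multiplying gives P = [[-2, 0, 0, 2], [1, -2, 0, 0], [-1, -2, 0, -1], [-2, 0, 2, 2]].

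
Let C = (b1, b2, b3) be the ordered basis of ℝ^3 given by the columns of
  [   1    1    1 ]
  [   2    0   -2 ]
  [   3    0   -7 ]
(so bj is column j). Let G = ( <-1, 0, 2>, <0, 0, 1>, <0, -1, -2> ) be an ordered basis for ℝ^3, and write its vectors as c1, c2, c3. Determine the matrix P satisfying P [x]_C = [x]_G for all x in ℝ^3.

Let M have columns bj and N have columns cj. Then for every x, N [x]_G = x = M [x]_C, so P = N^(-1) M.
Since det N = -1, N^(-1) has integer entries; multiplying gives P = [[-1, -1, -1], [1, 2, -1], [-2, 0, 2]].

[[-1, -1, -1], [1, 2, -1], [-2, 0, 2]]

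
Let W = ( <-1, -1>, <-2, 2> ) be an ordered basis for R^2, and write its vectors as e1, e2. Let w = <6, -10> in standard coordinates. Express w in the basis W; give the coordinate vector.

<2, -4>

We seek scalars with c_1 e1 + c_2 e2 = w; equivalently solve M c = w where the columns of M are e1, e2.
System: -c_1 - 2c_2 = 6, -c_1 + 2c_2 = -10; solving gives c_1 = 2, c_2 = -4.
Check: 2e1 - 4e2 = <6, -10>.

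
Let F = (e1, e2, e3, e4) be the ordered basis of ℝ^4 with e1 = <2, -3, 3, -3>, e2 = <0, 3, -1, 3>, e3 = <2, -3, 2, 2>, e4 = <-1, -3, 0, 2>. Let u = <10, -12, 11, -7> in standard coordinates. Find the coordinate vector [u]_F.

<1, -2, 3, -2>

[u]_F is the unique c with M c = u, where M has columns e1, ..., e4.
Gaussian elimination on [M | u] yields c = (1, -2, 3, -2).
Check: e1 - 2e2 + 3e3 - 2e4 = <10, -12, 11, -7>.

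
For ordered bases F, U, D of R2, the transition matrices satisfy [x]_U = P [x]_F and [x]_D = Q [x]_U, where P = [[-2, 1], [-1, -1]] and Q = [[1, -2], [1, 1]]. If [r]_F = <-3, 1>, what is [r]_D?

First [r]_U = P [r]_F = <7, 2>.
Then [r]_D = Q [r]_U = <3, 9>.

<3, 9>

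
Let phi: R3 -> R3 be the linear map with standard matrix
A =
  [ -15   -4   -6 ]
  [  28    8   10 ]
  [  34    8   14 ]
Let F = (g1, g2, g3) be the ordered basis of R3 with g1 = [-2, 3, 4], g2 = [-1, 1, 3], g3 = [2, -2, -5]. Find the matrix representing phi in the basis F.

[[2, 3, -2], [-2, 3, 0], [-2, 1, 2]]

With P the matrix whose columns are g1, ..., g3, [phi]_F = P^(-1) A P.
Column by column: phi(g1) = A g1 = [-6, 8, 12]; its F-coordinates [2, -2, -2] give column 1.
Continuing for each basis vector yields [phi]_F = [[2, 3, -2], [-2, 3, 0], [-2, 1, 2]].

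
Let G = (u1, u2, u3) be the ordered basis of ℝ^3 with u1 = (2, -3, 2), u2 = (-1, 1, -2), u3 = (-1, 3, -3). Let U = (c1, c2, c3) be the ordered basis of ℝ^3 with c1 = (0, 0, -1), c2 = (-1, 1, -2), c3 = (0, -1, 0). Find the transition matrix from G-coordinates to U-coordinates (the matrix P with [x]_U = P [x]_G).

[[2, 0, 1], [-2, 1, 1], [1, 0, -2]]

Column j of P is [uj]_U, since P maps G-coordinates to U-coordinates.
Expressing u1 in U: u1 = 2c1 - 2c2 + c3, so column 1 of P is (2, -2, 1).
Doing the same for each uj gives P = [[2, 0, 1], [-2, 1, 1], [1, 0, -2]].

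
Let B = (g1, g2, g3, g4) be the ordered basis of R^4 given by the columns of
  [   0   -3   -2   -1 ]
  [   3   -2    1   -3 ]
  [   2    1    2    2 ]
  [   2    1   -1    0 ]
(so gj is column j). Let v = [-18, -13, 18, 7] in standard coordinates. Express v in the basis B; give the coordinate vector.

[2, 4, 1, 4]

[v]_B is the unique c with M c = v, where M has columns g1, ..., g4.
Row-reducing the augmented matrix [M | v] gives c = (2, 4, 1, 4).
Check: 2g1 + 4g2 + g3 + 4g4 = [-18, -13, 18, 7].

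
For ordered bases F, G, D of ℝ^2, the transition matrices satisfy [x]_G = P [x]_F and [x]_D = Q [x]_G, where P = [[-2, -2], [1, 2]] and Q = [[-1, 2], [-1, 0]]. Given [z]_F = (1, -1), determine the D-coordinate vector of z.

(-2, 0)

First [z]_G = P [z]_F = (0, -1).
Then [z]_D = Q [z]_G = (-2, 0).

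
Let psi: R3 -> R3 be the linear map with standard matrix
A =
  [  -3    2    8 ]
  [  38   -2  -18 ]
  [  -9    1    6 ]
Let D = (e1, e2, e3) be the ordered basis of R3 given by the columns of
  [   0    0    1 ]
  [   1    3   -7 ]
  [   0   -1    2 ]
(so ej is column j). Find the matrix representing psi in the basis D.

Let P have columns e1, ..., e3. Then [psi]_D = P^(-1) A P.
Here det P = -1, so P^(-1) is integer; computing A P first and then P^(-1)(A P) gives [[3, 1, 3], [3, -1, 2], [2, -2, -1]].

[[3, 1, 3], [3, -1, 2], [2, -2, -1]]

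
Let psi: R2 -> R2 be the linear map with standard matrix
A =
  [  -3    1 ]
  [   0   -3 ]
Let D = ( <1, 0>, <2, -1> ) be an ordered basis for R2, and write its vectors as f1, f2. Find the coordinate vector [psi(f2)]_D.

<-1, -3>

Column 2 of [psi]_D is the D-coordinate vector of psi(f2).
In standard coordinates psi(f2) = A f2 = <-7, 3>.
Converting to D: <-7, 3> = -f1 - 3f2, so the coordinate vector is <-1, -3>.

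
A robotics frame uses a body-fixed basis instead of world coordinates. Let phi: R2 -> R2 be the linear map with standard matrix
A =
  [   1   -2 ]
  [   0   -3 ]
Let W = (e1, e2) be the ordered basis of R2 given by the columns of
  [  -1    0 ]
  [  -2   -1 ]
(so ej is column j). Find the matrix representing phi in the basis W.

[[-3, -2], [0, 1]]

The j-th column of [phi]_W is [phi(ej)]_W.
phi(e1) = A e1 = <3, 6> = -3e1 + 0·e2, so column 1 is <-3, 0>.
Repeating for e2 and assembling the columns gives [[-3, -2], [0, 1]].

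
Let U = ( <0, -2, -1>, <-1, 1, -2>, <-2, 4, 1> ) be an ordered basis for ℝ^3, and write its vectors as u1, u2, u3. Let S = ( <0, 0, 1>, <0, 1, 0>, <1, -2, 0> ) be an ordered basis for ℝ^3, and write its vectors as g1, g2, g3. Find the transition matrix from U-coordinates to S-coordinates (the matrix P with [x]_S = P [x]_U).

[[-1, -2, 1], [-2, -1, 0], [0, -1, -2]]

Let M have columns uj and N have columns gj. Then for every x, N [x]_S = x = M [x]_U, so P = N^(-1) M.
Since det N = -1, N^(-1) has integer entries; multiplying gives P = [[-1, -2, 1], [-2, -1, 0], [0, -1, -2]].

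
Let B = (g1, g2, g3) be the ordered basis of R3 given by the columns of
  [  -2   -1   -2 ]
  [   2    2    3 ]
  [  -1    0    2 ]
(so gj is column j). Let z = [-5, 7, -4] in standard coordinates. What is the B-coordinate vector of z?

We seek scalars with c_1 g1 + ... + c_3 g3 = z; equivalently solve M c = z where the columns of M are g1, ..., g3.
Solving this 3x3 system gives c = (2, 3, -1).
Check: 2g1 + 3g2 - g3 = [-5, 7, -4].

[2, 3, -1]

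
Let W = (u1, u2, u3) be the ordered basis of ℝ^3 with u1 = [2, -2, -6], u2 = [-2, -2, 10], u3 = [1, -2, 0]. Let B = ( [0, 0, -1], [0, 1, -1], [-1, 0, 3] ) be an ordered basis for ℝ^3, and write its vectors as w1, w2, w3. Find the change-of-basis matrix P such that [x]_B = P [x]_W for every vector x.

Let M have columns uj and N have columns wj. Then for every x, N [x]_B = x = M [x]_W, so P = N^(-1) M.
Since det N = -1, N^(-1) has integer entries; multiplying gives P = [[2, -2, -1], [-2, -2, -2], [-2, 2, -1]].

[[2, -2, -1], [-2, -2, -2], [-2, 2, -1]]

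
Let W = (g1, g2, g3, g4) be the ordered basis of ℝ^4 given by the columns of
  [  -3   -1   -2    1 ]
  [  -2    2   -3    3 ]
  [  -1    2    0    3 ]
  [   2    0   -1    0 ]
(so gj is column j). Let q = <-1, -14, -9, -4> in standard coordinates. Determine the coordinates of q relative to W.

Write q = c_1 g1 + ... + c_4 g4 and solve for the c_i.
Row-reducing the augmented matrix [M | q] gives c = (-1, -2, 2, -2).
Check: -g1 - 2g2 + 2g3 - 2g4 = <-1, -14, -9, -4>.

<-1, -2, 2, -2>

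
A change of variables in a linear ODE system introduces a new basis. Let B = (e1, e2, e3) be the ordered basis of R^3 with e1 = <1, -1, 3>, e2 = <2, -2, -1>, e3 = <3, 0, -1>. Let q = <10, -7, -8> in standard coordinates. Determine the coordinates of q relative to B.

<-1, 4, 1>

We seek scalars with c_1 e1 + ... + c_3 e3 = q; equivalently solve M c = q where the columns of M are e1, ..., e3.
Row-reducing the augmented matrix [M | q] gives c = (-1, 4, 1).
Check: -e1 + 4e2 + e3 = <10, -7, -8>.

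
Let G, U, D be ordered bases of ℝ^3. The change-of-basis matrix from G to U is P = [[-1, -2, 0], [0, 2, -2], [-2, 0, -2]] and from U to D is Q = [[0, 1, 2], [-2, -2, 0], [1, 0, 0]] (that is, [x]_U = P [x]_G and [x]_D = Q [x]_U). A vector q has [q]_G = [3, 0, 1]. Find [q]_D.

[-18, 10, -3]

Composing the changes, [q]_D = Q P [q]_G.
Q P = [[-4, 2, -6], [2, 0, 4], [-1, -2, 0]]; applying this to [3, 0, 1] gives [-18, 10, -3].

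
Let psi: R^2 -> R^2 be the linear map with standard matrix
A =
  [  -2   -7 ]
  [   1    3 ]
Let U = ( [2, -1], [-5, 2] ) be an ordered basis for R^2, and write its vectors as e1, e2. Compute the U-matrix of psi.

With P the matrix whose columns are e1, e2, [psi]_U = P^(-1) A P.
Column by column: psi(e1) = A e1 = [3, -1]; its U-coordinates [-1, -1] give column 1.
Continuing for each basis vector yields [psi]_U = [[-1, 3], [-1, 2]].

[[-1, 3], [-1, 2]]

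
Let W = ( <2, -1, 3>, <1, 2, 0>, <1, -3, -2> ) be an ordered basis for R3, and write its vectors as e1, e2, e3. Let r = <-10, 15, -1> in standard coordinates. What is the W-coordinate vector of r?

<-3, 0, -4>

[r]_W is the unique c with M c = r, where M has columns e1, ..., e3.
Solving this 3x3 system gives c = (-3, 0, -4).
Check: -3e1 + 0·e2 - 4e3 = <-10, 15, -1>.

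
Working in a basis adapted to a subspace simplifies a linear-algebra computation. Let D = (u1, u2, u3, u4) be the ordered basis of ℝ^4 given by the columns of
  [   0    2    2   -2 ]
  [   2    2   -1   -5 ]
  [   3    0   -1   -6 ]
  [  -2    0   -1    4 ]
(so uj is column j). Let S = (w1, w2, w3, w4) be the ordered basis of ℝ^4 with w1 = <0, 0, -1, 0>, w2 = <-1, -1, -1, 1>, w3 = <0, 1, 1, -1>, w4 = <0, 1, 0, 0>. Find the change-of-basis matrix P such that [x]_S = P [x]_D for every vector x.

[[-1, 0, 2, 2], [0, -2, -2, 2], [2, -2, -1, -2], [0, 2, -2, -1]]

Column j of P is [uj]_S, since P maps D-coordinates to S-coordinates.
Expressing u1 in S: u1 = -w1 + 0·w2 + 2w3 + 0·w4, so column 1 of P is <-1, 0, 2, 0>.
Doing the same for each uj gives P = [[-1, 0, 2, 2], [0, -2, -2, 2], [2, -2, -1, -2], [0, 2, -2, -1]].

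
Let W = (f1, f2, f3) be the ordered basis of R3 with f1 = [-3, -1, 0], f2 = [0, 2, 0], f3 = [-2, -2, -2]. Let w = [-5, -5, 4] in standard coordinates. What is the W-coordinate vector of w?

[3, -3, -2]

We seek scalars with c_1 f1 + ... + c_3 f3 = w; equivalently solve M c = w where the columns of M are f1, ..., f3.
Gaussian elimination on [M | w] yields c = (3, -3, -2).
Check: 3f1 - 3f2 - 2f3 = [-5, -5, 4].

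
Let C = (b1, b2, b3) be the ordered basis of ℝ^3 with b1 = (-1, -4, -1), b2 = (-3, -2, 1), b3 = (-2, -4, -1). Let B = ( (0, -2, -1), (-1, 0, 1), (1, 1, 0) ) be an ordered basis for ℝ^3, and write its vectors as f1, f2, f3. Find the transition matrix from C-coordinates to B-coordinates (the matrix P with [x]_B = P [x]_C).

Column j of P is [bj]_B, since P maps C-coordinates to B-coordinates.
Expressing b1 in B: b1 = 2f1 + f2 + 0·f3, so column 1 of P is (2, 1, 0).
Doing the same for each bj gives P = [[2, 0, 1], [1, 1, 0], [0, -2, -2]].

[[2, 0, 1], [1, 1, 0], [0, -2, -2]]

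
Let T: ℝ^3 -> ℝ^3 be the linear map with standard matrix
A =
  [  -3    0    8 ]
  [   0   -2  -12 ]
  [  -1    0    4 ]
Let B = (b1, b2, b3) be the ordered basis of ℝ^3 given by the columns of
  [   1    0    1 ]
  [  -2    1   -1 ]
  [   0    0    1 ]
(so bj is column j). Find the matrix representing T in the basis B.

[[-2, 0, 2], [-1, -2, -3], [-1, 0, 3]]

Let P have columns b1, ..., b3. Then [T]_B = P^(-1) A P.
Here det P = 1, so P^(-1) is integer; computing A P first and then P^(-1)(A P) gives [[-2, 0, 2], [-1, -2, -3], [-1, 0, 3]].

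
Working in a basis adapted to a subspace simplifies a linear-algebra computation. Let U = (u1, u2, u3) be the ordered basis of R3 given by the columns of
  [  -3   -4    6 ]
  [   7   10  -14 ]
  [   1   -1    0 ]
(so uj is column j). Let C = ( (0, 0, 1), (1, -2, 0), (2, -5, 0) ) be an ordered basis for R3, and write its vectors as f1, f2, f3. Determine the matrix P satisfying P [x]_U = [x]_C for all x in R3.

[[1, -1, 0], [-1, 0, 2], [-1, -2, 2]]

Let M have columns uj and N have columns fj. Then for every x, N [x]_C = x = M [x]_U, so P = N^(-1) M.
Since det N = -1, N^(-1) has integer entries; multiplying gives P = [[1, -1, 0], [-1, 0, 2], [-1, -2, 2]].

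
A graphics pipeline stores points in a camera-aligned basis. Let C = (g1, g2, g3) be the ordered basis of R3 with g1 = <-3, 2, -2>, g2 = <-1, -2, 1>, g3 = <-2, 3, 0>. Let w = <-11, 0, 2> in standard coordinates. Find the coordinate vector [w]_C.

<1, 4, 2>

[w]_C is the unique c with M c = w, where M has columns g1, ..., g3.
Solving this 3x3 system gives c = (1, 4, 2).
Check: g1 + 4g2 + 2g3 = <-11, 0, 2>.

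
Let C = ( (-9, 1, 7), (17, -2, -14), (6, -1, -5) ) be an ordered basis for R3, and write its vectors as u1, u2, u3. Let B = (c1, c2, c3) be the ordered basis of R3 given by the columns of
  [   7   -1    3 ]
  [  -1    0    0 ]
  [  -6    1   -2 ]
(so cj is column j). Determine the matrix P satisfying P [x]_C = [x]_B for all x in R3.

Take x = uj: its C-coordinates are the j-th standard unit vector, so P e_j — column j of P — equals [uj]_B.
u1 = -c1 - c2 - c3, giving column 1 = (-1, -1, -1); repeating for each j gives P = [[-1, 2, 1], [-1, 0, 1], [-1, 1, 0]].

[[-1, 2, 1], [-1, 0, 1], [-1, 1, 0]]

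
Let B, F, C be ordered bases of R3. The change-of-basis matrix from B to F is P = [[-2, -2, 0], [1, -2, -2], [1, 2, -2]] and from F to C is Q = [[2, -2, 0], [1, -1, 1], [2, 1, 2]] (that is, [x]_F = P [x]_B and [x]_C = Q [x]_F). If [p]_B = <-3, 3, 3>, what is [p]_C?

Composing the changes, [p]_C = Q P [p]_B.
Q P = [[-6, 0, 4], [-2, 2, 0], [-1, -2, -6]]; applying this to <-3, 3, 3> gives <30, 12, -21>.

<30, 12, -21>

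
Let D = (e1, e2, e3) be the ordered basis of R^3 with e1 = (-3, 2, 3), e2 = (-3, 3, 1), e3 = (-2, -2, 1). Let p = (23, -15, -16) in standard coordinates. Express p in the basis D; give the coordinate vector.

(-4, -3, -1)

[p]_D is the unique c with M c = p, where M has columns e1, ..., e3.
Solving this 3x3 system gives c = (-4, -3, -1).
Check: -4e1 - 3e2 - e3 = (23, -15, -16).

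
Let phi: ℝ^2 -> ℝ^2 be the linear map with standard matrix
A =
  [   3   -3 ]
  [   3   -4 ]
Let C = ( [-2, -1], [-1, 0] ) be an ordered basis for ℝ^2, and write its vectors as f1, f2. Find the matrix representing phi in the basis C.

[[2, 3], [-1, -3]]

Let P have columns f1, f2. Then [phi]_C = P^(-1) A P.
Here det P = -1, so P^(-1) is integer; computing A P first and then P^(-1)(A P) gives [[2, 3], [-1, -3]].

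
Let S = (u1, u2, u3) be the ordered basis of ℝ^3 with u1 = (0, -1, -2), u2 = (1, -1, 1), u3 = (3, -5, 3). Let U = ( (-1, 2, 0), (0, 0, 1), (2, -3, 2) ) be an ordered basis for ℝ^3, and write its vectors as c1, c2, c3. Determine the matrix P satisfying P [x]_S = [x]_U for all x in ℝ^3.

Column j of P is [uj]_U, since P maps S-coordinates to U-coordinates.
Expressing u1 in U: u1 = -2c1 + 0·c2 - c3, so column 1 of P is (-2, 0, -1).
Doing the same for each uj gives P = [[-2, 1, -1], [0, -1, 1], [-1, 1, 1]].

[[-2, 1, -1], [0, -1, 1], [-1, 1, 1]]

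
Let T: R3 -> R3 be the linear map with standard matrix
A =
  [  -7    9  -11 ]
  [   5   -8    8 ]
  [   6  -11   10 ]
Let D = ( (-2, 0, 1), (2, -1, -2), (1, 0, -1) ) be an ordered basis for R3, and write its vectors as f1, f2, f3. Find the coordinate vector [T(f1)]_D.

Compute T(f1) = A f1 = (3, -2, -2) in standard coordinates.
Then write this in D-coordinates: solve for y in y_1 f1 + ... + y_3 f3 = (3, -2, -2).
This gives y = (-1, 2, -3), which is column 1 of [T]_D.

(-1, 2, -3)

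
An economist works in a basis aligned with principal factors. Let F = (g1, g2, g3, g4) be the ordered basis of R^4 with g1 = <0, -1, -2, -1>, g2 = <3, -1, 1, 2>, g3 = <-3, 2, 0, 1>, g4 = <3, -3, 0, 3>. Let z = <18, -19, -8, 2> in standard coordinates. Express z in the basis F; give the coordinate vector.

We seek scalars with c_1 g1 + ... + c_4 g4 = z; equivalently solve M c = z where the columns of M are g1, ..., g4.
Solving this 4x4 system gives c = (4, 0, -3, 3).
Check: 4g1 + 0·g2 - 3g3 + 3g4 = <18, -19, -8, 2>.

<4, 0, -3, 3>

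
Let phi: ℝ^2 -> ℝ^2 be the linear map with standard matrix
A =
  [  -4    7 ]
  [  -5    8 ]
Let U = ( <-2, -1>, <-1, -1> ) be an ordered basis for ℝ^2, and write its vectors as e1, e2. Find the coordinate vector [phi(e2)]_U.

Compute phi(e2) = A e2 = <-3, -3> in standard coordinates.
Then write this in U-coordinates: solve for y in y_1 e1 + y_2 e2 = <-3, -3>.
This gives y = <0, 3>, which is column 2 of [phi]_U.

<0, 3>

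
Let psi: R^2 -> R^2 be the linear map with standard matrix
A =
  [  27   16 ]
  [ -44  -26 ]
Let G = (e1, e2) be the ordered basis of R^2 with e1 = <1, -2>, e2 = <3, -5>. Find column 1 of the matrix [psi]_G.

Compute psi(e1) = A e1 = <-5, 8> in standard coordinates.
Then write this in G-coordinates: solve for y in y_1 e1 + y_2 e2 = <-5, 8>.
This gives y = <1, -2>, which is column 1 of [psi]_G.

<1, -2>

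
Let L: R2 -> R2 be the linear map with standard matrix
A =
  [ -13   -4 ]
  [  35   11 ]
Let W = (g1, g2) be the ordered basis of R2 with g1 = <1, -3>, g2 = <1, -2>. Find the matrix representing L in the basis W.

With P the matrix whose columns are g1, g2, [L]_W = P^(-1) A P.
Column by column: L(g1) = A g1 = <-1, 2>; its W-coordinates <0, -1> give column 1.
Continuing for each basis vector yields [L]_W = [[0, -3], [-1, -2]].

[[0, -3], [-1, -2]]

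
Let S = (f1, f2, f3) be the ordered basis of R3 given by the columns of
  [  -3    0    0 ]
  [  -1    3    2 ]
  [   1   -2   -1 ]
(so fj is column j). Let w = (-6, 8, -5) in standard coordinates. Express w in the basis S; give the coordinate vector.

[w]_S is the unique c with M c = w, where M has columns f1, ..., f3.
Gaussian elimination on [M | w] yields c = (2, 4, -1).
Check: 2f1 + 4f2 - f3 = (-6, 8, -5).

(2, 4, -1)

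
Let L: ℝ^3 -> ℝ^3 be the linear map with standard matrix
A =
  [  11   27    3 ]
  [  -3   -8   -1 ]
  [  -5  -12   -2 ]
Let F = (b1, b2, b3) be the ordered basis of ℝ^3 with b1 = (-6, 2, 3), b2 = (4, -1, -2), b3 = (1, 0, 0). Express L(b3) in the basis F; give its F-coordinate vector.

Compute L(b3) = A b3 = (11, -3, -5) in standard coordinates.
Then write this in F-coordinates: solve for y in y_1 b1 + ... + y_3 b3 = (11, -3, -5).
This gives y = (-1, 1, 1), which is column 3 of [L]_F.

(-1, 1, 1)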